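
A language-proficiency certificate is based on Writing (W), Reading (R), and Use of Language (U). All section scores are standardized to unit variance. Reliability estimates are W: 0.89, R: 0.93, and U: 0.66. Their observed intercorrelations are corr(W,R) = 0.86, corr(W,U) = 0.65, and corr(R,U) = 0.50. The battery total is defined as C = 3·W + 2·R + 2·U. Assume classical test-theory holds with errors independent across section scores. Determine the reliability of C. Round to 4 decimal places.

0.9328

Var(C) = 3² + 2² + 2² + 2·[6·0.86 + 6·0.65 + 4·0.50] = 17 + 22.12 = 39.12.
Under uncorrelated errors the observed covariances equal the true-score covariances, so only the own-variance terms attenuate.
True-score variance = [3²·0.89 + 2²·0.93 + 2²·0.66] + 22.12 = 14.37 + 22.12 = 36.49.
Reliability = 36.49 / 39.12 = 0.9328.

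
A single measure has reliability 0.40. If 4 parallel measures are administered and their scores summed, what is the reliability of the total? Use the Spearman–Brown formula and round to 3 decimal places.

ρ_k = kρ / (1 + (k−1)ρ) = 4·0.40 / (1 + 3·0.40) = 1.600 / 2.200 = 0.727.

0.727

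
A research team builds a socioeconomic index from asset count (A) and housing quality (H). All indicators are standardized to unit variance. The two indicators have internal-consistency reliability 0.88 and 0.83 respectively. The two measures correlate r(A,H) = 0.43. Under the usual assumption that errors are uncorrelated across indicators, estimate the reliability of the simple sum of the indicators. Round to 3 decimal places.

Var(A+H) = 2 + 2·[0.43] = 2 + 0.86 = 2.86.
Because errors are independent across components, Cov(Tᵢ,Tⱼ) = Cov(Xᵢ,Xⱼ); the off-diagonal part of the true-score variance is the same as above.
True-score variance = [0.88 + 0.83] + 0.86 = 1.71 + 0.86 = 2.57.
Reliability = 2.57 / 2.86 = 0.899.

0.899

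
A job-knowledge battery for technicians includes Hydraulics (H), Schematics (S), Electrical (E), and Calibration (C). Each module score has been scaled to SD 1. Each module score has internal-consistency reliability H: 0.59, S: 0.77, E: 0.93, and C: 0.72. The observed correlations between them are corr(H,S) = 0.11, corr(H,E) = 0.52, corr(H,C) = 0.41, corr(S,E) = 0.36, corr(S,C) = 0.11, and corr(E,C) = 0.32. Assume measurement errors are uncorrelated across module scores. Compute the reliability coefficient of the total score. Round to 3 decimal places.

Var(H+S+E+C) = 4 + 2·[0.11 + 0.52 + 0.41 + 0.36 + 0.11 + 0.32] = 4 + 3.66 = 7.66.
With uncorrelated errors the cross-covariances are all true-score covariance, so they carry over unchanged; only the diagonal terms shrink to ρᵢσᵢ².
True-score variance = [0.59 + 0.77 + 0.93 + 0.72] + 3.66 = 3.01 + 3.66 = 6.67.
Reliability = 6.67 / 7.66 = 0.871.

0.871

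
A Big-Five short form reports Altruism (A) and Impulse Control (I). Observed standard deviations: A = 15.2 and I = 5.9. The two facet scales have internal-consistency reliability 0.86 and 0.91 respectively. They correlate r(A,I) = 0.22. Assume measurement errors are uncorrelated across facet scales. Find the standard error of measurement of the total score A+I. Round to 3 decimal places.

Var(total) = 265.85 + 39.4592 = 305.309.
True-score variance = 230.371 + 39.4592 = 269.831, so reliability = 0.8838.
Error variance = 305.309 − 269.831 = 35.4785; SEM = √35.4785 = 5.956.

5.956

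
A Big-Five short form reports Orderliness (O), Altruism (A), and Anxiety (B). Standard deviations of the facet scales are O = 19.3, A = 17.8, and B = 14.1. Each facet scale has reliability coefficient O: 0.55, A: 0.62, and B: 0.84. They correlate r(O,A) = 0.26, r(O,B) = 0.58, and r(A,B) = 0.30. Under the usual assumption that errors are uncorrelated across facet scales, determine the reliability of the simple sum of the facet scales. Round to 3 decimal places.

Var(O+A+B) = 19.3² + 17.8² + 14.1² + 2·[19.3·17.8·0.26 + 19.3·14.1·0.58 + 17.8·14.1·0.30] = 888.14 + 644.9 = 1533.04.
Under uncorrelated errors the observed covariances equal the true-score covariances, so only the own-variance terms attenuate.
True-score variance = [19.3²·0.55 + 17.8²·0.62 + 14.1²·0.84] + 644.9 = 568.311 + 644.9 = 1213.21.
Reliability = 1213.21 / 1533.04 = 0.791.

0.791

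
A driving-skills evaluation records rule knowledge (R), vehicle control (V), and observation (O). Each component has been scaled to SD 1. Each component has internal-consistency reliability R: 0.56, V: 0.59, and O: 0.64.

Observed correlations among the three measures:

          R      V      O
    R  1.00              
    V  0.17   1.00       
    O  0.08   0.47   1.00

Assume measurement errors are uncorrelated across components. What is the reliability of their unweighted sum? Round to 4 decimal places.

0.7275

Var(R+V+O) = 3 + 2·[0.17 + 0.08 + 0.47] = 3 + 1.44 = 4.44.
Under uncorrelated errors the observed covariances equal the true-score covariances, so only the own-variance terms attenuate.
True-score variance = [0.56 + 0.59 + 0.64] + 1.44 = 1.79 + 1.44 = 3.23.
Reliability = 3.23 / 4.44 = 0.7275.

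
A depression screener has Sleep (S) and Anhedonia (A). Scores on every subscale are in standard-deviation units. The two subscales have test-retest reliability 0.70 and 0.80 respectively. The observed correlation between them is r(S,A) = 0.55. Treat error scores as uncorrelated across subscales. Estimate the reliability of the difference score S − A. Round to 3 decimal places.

0.444

Var(S−A) = 1 + 1 − 2·0.55 = 2 − 1.1 = 0.9.
With uncorrelated errors the cross-covariances are all true-score covariance, so they carry over unchanged; only the diagonal terms shrink to ρᵢσᵢ².
True-score variance = [0.70 + 0.80] − 1.1 = 1.5 − 1.1 = 0.4.
Reliability = 0.4 / 0.9 = 0.444.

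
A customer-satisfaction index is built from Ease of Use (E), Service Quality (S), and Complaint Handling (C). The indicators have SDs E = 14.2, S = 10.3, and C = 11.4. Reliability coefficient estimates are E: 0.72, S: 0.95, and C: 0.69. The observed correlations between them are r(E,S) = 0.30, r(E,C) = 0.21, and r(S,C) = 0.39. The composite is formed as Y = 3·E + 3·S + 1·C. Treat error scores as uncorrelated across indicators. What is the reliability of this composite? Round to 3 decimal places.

0.857

Var(Y) = 3²·14.2² + 3²·10.3² + 11.4² + 2·[9·14.2·10.3·0.30 + 3·14.2·11.4·0.21 + 3·10.3·11.4·0.39] = 2899.53 + 1268.54 = 4168.07.
With uncorrelated errors the cross-covariances are all true-score covariance, so they carry over unchanged; only the diagonal terms shrink to ρᵢσᵢ².
True-score variance = [3²·14.2²·0.72 + 3²·10.3²·0.95 + 11.4²·0.69] + 1268.54 = 2303.37 + 1268.54 = 3571.9.
Reliability = 3571.9 / 4168.07 = 0.857.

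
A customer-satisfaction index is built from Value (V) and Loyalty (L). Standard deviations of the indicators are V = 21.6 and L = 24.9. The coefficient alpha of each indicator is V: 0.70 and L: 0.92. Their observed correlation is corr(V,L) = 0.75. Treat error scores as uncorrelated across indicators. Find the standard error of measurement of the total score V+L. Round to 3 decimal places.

Var(total) = 1086.57 + 806.76 = 1893.33.
True-score variance = 897.001 + 806.76 = 1703.76, so reliability = 0.8999.
Error variance = 1893.33 − 1703.76 = 189.569; SEM = √189.569 = 13.768.

13.768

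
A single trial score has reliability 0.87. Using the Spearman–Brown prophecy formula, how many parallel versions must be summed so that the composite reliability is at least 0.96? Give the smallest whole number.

4

k ≥ ρ*(1−ρ₁)/(ρ₁(1−ρ*)) = 0.96·0.13 / (0.87·0.04) = 3.586.
Smallest integer k = 4.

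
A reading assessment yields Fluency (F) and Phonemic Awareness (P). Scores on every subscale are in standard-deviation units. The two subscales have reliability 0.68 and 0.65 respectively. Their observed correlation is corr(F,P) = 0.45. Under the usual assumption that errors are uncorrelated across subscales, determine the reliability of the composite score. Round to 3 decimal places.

Var(F+P) = 2 + 2·[0.45] = 2 + 0.9 = 2.9.
With uncorrelated errors the cross-covariances are all true-score covariance, so they carry over unchanged; only the diagonal terms shrink to ρᵢσᵢ².
True-score variance = [0.68 + 0.65] + 0.9 = 1.33 + 0.9 = 2.23.
Reliability = 2.23 / 2.9 = 0.769.

0.769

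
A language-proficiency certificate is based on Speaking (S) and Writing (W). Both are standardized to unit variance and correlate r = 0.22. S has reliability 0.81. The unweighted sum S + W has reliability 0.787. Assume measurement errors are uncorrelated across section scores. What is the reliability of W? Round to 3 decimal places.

Var(S+W) = 2 + 2·0.22 = 2.440.
True-score variance = ρ_S + ρ_W + 2·0.22, so 0.787 = (0.81 + ρ_W + 0.44) / 2.440.
ρ_W = 0.787·2.440 − 0.81 − 0.44 = 0.670.

0.670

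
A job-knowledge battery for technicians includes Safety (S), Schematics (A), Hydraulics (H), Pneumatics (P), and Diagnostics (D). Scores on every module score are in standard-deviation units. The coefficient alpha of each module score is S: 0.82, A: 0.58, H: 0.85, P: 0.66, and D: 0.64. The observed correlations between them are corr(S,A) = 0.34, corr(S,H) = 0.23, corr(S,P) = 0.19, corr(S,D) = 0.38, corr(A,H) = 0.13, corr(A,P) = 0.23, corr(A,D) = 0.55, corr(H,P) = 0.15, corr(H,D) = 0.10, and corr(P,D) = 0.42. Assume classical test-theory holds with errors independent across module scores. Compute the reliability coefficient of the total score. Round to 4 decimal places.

Var(S+A+H+P+D) = 5 + 2·[0.34 + 0.23 + 0.19 + 0.38 + 0.13 + 0.23 + 0.55 + 0.15 + 0.10 + 0.42] = 5 + 5.44 = 10.44.
With uncorrelated errors the cross-covariances are all true-score covariance, so they carry over unchanged; only the diagonal terms shrink to ρᵢσᵢ².
True-score variance = [0.82 + 0.58 + 0.85 + 0.66 + 0.64] + 5.44 = 3.55 + 5.44 = 8.99.
Reliability = 8.99 / 10.44 = 0.8611.

0.8611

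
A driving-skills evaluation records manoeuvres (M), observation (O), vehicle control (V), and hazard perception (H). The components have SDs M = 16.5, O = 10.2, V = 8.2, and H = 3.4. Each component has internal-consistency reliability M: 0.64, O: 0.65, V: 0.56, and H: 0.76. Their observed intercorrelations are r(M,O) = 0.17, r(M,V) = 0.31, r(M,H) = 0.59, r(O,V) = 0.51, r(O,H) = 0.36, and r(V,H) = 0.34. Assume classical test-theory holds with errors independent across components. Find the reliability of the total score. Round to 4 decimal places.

Var(M+O+V+H) = 16.5² + 10.2² + 8.2² + 3.4² + 2·[16.5·10.2·0.17 + 16.5·8.2·0.31 + 16.5·3.4·0.59 + 10.2·8.2·0.51 + 10.2·3.4·0.36 + 8.2·3.4·0.34] = 455.09 + 336.547 = 791.637.
Because errors are independent across components, Cov(Tᵢ,Tⱼ) = Cov(Xᵢ,Xⱼ); the off-diagonal part of the true-score variance is the same as above.
True-score variance = [16.5²·0.64 + 10.2²·0.65 + 8.2²·0.56 + 3.4²·0.76] + 336.547 = 288.306 + 336.547 = 624.853.
Reliability = 624.853 / 791.637 = 0.7893.

0.7893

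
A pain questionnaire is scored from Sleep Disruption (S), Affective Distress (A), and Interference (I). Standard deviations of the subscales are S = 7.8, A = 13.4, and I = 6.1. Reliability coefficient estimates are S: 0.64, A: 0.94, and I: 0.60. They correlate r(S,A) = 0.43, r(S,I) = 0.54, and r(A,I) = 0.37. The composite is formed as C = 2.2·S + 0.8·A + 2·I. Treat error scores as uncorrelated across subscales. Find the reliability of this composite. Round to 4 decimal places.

0.8341

Var(C) = 2.2²·7.8² + 0.8²·13.4² + 2²·6.1² + 2·[1.76·7.8·13.4·0.43 + 4.4·7.8·6.1·0.54 + 1.6·13.4·6.1·0.37] = 558.224 + 481.082 = 1039.31.
Under uncorrelated errors the observed covariances equal the true-score covariances, so only the own-variance terms attenuate.
True-score variance = [2.2²·7.8²·0.64 + 0.8²·13.4²·0.94 + 2²·6.1²·0.60] + 481.082 = 385.785 + 481.082 = 866.867.
Reliability = 866.867 / 1039.31 = 0.8341.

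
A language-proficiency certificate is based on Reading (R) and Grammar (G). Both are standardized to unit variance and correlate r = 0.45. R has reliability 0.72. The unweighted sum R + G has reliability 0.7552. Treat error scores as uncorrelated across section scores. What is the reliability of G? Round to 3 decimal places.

0.570

Var(R+G) = 2 + 2·0.45 = 2.900.
True-score variance = ρ_R + ρ_G + 2·0.45, so 0.7552 = (0.72 + ρ_G + 0.90) / 2.900.
ρ_G = 0.7552·2.900 − 0.72 − 0.90 = 0.570.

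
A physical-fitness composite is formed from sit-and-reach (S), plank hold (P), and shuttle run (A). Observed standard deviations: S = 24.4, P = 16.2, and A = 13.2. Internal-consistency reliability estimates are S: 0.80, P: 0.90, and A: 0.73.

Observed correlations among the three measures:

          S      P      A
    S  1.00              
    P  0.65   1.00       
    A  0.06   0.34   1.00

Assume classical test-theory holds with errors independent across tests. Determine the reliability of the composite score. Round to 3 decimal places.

Var(S+P+A) = 24.4² + 16.2² + 13.2² + 2·[24.4·16.2·0.65 + 24.4·13.2·0.06 + 16.2·13.2·0.34] = 1032.04 + 697.925 = 1729.96.
With uncorrelated errors the cross-covariances are all true-score covariance, so they carry over unchanged; only the diagonal terms shrink to ρᵢσᵢ².
True-score variance = [24.4²·0.80 + 16.2²·0.90 + 13.2²·0.73] + 697.925 = 839.679 + 697.925 = 1537.6.
Reliability = 1537.6 / 1729.96 = 0.889.

0.889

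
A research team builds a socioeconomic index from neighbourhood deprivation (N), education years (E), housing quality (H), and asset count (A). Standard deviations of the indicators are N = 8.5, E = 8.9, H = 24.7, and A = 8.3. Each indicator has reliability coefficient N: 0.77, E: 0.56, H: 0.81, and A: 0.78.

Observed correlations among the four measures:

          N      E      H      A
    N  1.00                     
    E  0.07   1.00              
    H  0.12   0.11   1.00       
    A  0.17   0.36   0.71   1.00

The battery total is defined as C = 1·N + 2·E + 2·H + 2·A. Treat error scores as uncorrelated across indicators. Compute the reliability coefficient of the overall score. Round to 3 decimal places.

0.860

Var(C) = 8.5² + 2²·8.9² + 2²·24.7² + 2²·8.3² + 2·[2·8.5·8.9·0.07 + 2·8.5·24.7·0.12 + 2·8.5·8.3·0.17 + 4·8.9·24.7·0.11 + 4·8.9·8.3·0.36 + 4·24.7·8.3·0.71] = 3105.01 + 1740.58 = 4845.59.
Because errors are independent across components, Cov(Tᵢ,Tⱼ) = Cov(Xᵢ,Xⱼ); the off-diagonal part of the true-score variance is the same as above.
True-score variance = [8.5²·0.77 + 2²·8.9²·0.56 + 2²·24.7²·0.81 + 2²·8.3²·0.78] + 1740.58 = 2424.69 + 1740.58 = 4165.28.
Reliability = 4165.28 / 4845.59 = 0.860.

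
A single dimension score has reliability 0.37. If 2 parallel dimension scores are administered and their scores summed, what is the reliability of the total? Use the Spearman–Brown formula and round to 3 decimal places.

ρ_k = kρ / (1 + (k−1)ρ) = 2·0.37 / (1 + 1·0.37) = 0.740 / 1.370 = 0.540.

0.540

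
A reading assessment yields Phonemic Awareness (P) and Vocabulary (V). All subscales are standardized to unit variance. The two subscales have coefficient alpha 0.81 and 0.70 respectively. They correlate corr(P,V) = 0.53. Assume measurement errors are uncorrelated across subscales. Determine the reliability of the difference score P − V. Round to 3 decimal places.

Var(P−V) = 1 + 1 − 2·0.53 = 2 − 1.06 = 0.94.
Under uncorrelated errors the observed covariances equal the true-score covariances, so only the own-variance terms attenuate.
True-score variance = [0.81 + 0.70] − 1.06 = 1.51 − 1.06 = 0.45.
Reliability = 0.45 / 0.94 = 0.479.

0.479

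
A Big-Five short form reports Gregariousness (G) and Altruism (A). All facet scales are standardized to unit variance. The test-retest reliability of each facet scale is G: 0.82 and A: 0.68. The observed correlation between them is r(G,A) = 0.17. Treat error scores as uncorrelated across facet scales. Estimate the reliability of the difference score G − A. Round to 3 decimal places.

0.699

Var(G−A) = 1 + 1 − 2·0.17 = 2 − 0.34 = 1.66.
With uncorrelated errors the cross-covariances are all true-score covariance, so they carry over unchanged; only the diagonal terms shrink to ρᵢσᵢ².
True-score variance = [0.82 + 0.68] − 0.34 = 1.5 − 0.34 = 1.16.
Reliability = 1.16 / 1.66 = 0.699.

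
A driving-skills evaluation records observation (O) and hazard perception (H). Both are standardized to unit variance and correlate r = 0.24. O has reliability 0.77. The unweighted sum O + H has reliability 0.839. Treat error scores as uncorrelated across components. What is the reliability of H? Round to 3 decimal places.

Var(O+H) = 2 + 2·0.24 = 2.480.
True-score variance = ρ_O + ρ_H + 2·0.24, so 0.839 = (0.77 + ρ_H + 0.48) / 2.480.
ρ_H = 0.839·2.480 − 0.77 − 0.48 = 0.831.

0.831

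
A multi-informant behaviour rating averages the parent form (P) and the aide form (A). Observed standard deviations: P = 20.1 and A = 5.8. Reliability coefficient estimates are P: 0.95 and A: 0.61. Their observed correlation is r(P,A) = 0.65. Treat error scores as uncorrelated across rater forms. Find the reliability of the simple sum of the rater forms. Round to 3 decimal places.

0.943

Var(P+A) = 20.1² + 5.8² + 2·[20.1·5.8·0.65] = 437.65 + 151.554 = 589.204.
With uncorrelated errors the cross-covariances are all true-score covariance, so they carry over unchanged; only the diagonal terms shrink to ρᵢσᵢ².
True-score variance = [20.1²·0.95 + 5.8²·0.61] + 151.554 = 404.33 + 151.554 = 555.884.
Reliability = 555.884 / 589.204 = 0.943.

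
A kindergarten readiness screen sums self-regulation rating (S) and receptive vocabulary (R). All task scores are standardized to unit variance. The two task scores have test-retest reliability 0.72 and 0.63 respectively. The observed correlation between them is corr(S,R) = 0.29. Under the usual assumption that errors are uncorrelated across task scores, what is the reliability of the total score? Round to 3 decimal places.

Var(S+R) = 2 + 2·[0.29] = 2 + 0.58 = 2.58.
With uncorrelated errors the cross-covariances are all true-score covariance, so they carry over unchanged; only the diagonal terms shrink to ρᵢσᵢ².
True-score variance = [0.72 + 0.63] + 0.58 = 1.35 + 0.58 = 1.93.
Reliability = 1.93 / 2.58 = 0.748.

0.748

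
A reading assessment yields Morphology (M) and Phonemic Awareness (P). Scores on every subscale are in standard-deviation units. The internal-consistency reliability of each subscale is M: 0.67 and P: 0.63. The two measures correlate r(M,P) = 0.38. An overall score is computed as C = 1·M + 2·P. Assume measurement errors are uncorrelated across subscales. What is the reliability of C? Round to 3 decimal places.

Var(C) = 1 + 2² + 2·[2·0.38] = 5 + 1.52 = 6.52.
Under uncorrelated errors the observed covariances equal the true-score covariances, so only the own-variance terms attenuate.
True-score variance = [0.67 + 2²·0.63] + 1.52 = 3.19 + 1.52 = 4.71.
Reliability = 4.71 / 6.52 = 0.722.

0.722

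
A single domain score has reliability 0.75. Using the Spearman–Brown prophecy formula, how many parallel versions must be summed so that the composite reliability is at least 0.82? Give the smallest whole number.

k ≥ ρ*(1−ρ₁)/(ρ₁(1−ρ*)) = 0.82·0.25 / (0.75·0.18) = 1.519.
Smallest integer k = 2.

2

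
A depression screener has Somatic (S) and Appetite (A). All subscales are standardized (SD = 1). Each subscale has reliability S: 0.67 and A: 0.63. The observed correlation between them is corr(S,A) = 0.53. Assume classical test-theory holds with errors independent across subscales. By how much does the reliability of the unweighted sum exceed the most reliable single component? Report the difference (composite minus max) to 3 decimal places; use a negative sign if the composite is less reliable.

Var(sum) = 2 + 1.06 = 3.06; true-score variance = 1.3 + 1.06 = 2.36; composite reliability = 0.7712.
Max component reliability = 0.6700.
Difference = 0.7712 − 0.6700 = 0.101.

0.101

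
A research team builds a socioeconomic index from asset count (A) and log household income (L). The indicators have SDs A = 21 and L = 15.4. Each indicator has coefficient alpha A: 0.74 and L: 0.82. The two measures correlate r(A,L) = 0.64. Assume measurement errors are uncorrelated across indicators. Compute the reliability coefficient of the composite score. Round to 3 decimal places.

Var(A+L) = 21² + 15.4² + 2·[21·15.4·0.64] = 678.16 + 413.952 = 1092.11.
Under uncorrelated errors the observed covariances equal the true-score covariances, so only the own-variance terms attenuate.
True-score variance = [21²·0.74 + 15.4²·0.82] + 413.952 = 520.811 + 413.952 = 934.763.
Reliability = 934.763 / 1092.11 = 0.856.

0.856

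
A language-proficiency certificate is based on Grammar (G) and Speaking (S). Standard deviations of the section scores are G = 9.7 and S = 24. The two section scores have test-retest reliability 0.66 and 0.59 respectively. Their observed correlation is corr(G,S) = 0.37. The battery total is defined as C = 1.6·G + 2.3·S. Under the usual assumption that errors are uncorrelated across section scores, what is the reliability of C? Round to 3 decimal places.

Var(C) = 1.6²·9.7² + 2.3²·24² + 2·[3.68·9.7·24·0.37] = 3287.91 + 633.961 = 3921.87.
Because errors are independent across components, Cov(Tᵢ,Tⱼ) = Cov(Xᵢ,Xⱼ); the off-diagonal part of the true-score variance is the same as above.
True-score variance = [1.6²·9.7²·0.66 + 2.3²·24²·0.59] + 633.961 = 1956.73 + 633.961 = 2590.69.
Reliability = 2590.69 / 3921.87 = 0.661.

0.661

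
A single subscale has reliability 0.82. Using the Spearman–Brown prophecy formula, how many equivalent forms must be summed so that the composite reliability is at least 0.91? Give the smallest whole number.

k ≥ ρ*(1−ρ₁)/(ρ₁(1−ρ*)) = 0.91·0.18 / (0.82·0.09) = 2.220.
Smallest integer k = 3.

3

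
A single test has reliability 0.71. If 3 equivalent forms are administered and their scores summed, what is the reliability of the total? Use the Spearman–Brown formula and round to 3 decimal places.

0.880

ρ_k = kρ / (1 + (k−1)ρ) = 3·0.71 / (1 + 2·0.71) = 2.130 / 2.420 = 0.880.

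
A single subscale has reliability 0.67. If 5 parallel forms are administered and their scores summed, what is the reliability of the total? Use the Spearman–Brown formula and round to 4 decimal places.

ρ_k = kρ / (1 + (k−1)ρ) = 5·0.67 / (1 + 4·0.67) = 3.350 / 3.680 = 0.9103.

0.9103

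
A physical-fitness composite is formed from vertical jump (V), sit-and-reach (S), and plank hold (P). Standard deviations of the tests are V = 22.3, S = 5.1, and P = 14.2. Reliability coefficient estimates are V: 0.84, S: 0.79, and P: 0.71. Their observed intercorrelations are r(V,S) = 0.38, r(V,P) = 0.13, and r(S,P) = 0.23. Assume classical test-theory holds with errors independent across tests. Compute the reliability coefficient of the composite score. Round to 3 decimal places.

Var(V+S+P) = 22.3² + 5.1² + 14.2² + 2·[22.3·5.1·0.38 + 22.3·14.2·0.13 + 5.1·14.2·0.23] = 724.94 + 202.08 = 927.02.
With uncorrelated errors the cross-covariances are all true-score covariance, so they carry over unchanged; only the diagonal terms shrink to ρᵢσᵢ².
True-score variance = [22.3²·0.84 + 5.1²·0.79 + 14.2²·0.71] + 202.08 = 581.436 + 202.08 = 783.515.
Reliability = 783.515 / 927.02 = 0.845.

0.845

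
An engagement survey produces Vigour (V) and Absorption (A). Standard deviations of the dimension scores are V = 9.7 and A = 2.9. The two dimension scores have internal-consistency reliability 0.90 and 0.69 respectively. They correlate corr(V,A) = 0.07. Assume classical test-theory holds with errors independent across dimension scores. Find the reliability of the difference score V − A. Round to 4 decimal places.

Var(V−A) = 9.7² + 2.9² − 2·9.7·2.9·0.07 = 102.5 − 3.9382 = 98.5618.
With uncorrelated errors the cross-covariances are all true-score covariance, so they carry over unchanged; only the diagonal terms shrink to ρᵢσᵢ².
True-score variance = [9.7²·0.90 + 2.9²·0.69] − 3.9382 = 90.4839 − 3.9382 = 86.5457.
Reliability = 86.5457 / 98.5618 = 0.8781.

0.8781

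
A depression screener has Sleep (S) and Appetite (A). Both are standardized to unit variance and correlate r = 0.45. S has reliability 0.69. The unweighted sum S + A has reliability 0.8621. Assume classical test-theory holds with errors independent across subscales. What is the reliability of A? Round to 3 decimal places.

Var(S+A) = 2 + 2·0.45 = 2.900.
True-score variance = ρ_S + ρ_A + 2·0.45, so 0.8621 = (0.69 + ρ_A + 0.90) / 2.900.
ρ_A = 0.8621·2.900 − 0.69 − 0.90 = 0.910.

0.910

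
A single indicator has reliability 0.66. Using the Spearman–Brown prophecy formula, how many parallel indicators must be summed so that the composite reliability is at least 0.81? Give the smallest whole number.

k ≥ ρ*(1−ρ₁)/(ρ₁(1−ρ*)) = 0.81·0.34 / (0.66·0.19) = 2.196.
Smallest integer k = 3.

3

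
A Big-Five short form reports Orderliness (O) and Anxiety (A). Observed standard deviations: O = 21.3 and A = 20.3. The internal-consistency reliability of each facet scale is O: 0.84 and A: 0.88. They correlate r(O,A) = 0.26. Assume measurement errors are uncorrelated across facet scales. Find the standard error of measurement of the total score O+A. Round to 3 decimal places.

11.047

Var(total) = 865.78 + 224.843 = 1090.62.
True-score variance = 743.739 + 224.843 = 968.582, so reliability = 0.8881.
Error variance = 1090.62 − 968.582 = 122.041; SEM = √122.041 = 11.047.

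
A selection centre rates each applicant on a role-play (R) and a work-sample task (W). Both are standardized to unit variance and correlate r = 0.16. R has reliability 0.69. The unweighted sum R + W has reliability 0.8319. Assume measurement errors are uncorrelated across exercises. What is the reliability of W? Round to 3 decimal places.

0.920

Var(R+W) = 2 + 2·0.16 = 2.320.
True-score variance = ρ_R + ρ_W + 2·0.16, so 0.8319 = (0.69 + ρ_W + 0.32) / 2.320.
ρ_W = 0.8319·2.320 − 0.69 − 0.32 = 0.920.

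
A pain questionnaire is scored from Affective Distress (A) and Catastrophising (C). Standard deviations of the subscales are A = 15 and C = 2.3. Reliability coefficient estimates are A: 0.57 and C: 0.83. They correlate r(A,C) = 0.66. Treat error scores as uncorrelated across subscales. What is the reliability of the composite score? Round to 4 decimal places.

Var(A+C) = 15² + 2.3² + 2·[15·2.3·0.66] = 230.29 + 45.54 = 275.83.
Under uncorrelated errors the observed covariances equal the true-score covariances, so only the own-variance terms attenuate.
True-score variance = [15²·0.57 + 2.3²·0.83] + 45.54 = 132.641 + 45.54 = 178.181.
Reliability = 178.181 / 275.83 = 0.6460.

0.6460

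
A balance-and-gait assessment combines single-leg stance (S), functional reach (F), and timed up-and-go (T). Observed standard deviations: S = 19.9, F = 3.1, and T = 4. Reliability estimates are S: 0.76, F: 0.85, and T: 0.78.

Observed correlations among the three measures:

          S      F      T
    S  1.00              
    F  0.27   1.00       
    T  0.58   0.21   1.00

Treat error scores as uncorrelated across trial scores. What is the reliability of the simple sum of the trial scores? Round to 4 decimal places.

0.8190

Var(S+F+T) = 19.9² + 3.1² + 4² + 2·[19.9·3.1·0.27 + 19.9·4·0.58 + 3.1·4·0.21] = 421.62 + 130.857 = 552.477.
Under uncorrelated errors the observed covariances equal the true-score covariances, so only the own-variance terms attenuate.
True-score variance = [19.9²·0.76 + 3.1²·0.85 + 4²·0.78] + 130.857 = 321.616 + 130.857 = 452.473.
Reliability = 452.473 / 552.477 = 0.8190.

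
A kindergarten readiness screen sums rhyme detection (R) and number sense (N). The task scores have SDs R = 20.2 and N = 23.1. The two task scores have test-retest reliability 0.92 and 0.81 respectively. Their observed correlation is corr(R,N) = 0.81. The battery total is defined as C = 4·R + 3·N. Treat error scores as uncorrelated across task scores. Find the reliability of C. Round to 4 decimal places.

Var(C) = 4²·20.2² + 3²·23.1² + 2·[12·20.2·23.1·0.81] = 11331.1 + 9071.09 = 20402.2.
Because errors are independent across components, Cov(Tᵢ,Tⱼ) = Cov(Xᵢ,Xⱼ); the off-diagonal part of the true-score variance is the same as above.
True-score variance = [4²·20.2²·0.92 + 3²·23.1²·0.81] + 9071.09 = 9896.37 + 9071.09 = 18967.5.
Reliability = 18967.5 / 20402.2 = 0.9297.

0.9297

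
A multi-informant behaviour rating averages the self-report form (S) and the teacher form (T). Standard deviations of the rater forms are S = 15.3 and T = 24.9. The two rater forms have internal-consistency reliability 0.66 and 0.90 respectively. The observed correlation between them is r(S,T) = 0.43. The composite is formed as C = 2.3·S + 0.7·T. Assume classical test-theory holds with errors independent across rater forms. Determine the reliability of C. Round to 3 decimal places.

0.782

Var(C) = 2.3²·15.3² + 0.7²·24.9² + 2·[1.61·15.3·24.9·0.43] = 1542.14 + 527.491 = 2069.63.
Under uncorrelated errors the observed covariances equal the true-score covariances, so only the own-variance terms attenuate.
True-score variance = [2.3²·15.3²·0.66 + 0.7²·24.9²·0.90] + 527.491 = 1090.73 + 527.491 = 1618.22.
Reliability = 1618.22 / 2069.63 = 0.782.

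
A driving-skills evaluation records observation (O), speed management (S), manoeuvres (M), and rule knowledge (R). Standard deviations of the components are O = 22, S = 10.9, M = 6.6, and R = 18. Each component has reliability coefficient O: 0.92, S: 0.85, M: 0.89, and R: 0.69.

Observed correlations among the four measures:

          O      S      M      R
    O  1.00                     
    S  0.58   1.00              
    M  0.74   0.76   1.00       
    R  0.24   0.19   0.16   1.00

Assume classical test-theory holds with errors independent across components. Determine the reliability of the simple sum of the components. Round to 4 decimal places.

Var(O+S+M+R) = 22² + 10.9² + 6.6² + 18² + 2·[22·10.9·0.58 + 22·6.6·0.74 + 22·18·0.24 + 10.9·6.6·0.76 + 10.9·18·0.19 + 6.6·18·0.16] = 970.37 + 905.065 = 1875.43.
With uncorrelated errors the cross-covariances are all true-score covariance, so they carry over unchanged; only the diagonal terms shrink to ρᵢσᵢ².
True-score variance = [22²·0.92 + 10.9²·0.85 + 6.6²·0.89 + 18²·0.69] + 905.065 = 808.597 + 905.065 = 1713.66.
Reliability = 1713.66 / 1875.43 = 0.9137.

0.9137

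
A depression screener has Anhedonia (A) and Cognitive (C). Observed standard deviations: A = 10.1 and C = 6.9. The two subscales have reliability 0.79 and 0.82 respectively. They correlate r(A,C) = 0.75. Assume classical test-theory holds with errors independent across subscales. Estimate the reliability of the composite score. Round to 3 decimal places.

0.882

Var(A+C) = 10.1² + 6.9² + 2·[10.1·6.9·0.75] = 149.62 + 104.535 = 254.155.
Because errors are independent across components, Cov(Tᵢ,Tⱼ) = Cov(Xᵢ,Xⱼ); the off-diagonal part of the true-score variance is the same as above.
True-score variance = [10.1²·0.79 + 6.9²·0.82] + 104.535 = 119.628 + 104.535 = 224.163.
Reliability = 224.163 / 254.155 = 0.882.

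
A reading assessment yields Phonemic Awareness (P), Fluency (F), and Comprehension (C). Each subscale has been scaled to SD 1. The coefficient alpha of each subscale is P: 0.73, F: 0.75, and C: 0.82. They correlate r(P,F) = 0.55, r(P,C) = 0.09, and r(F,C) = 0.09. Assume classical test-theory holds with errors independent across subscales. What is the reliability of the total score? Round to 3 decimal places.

Var(P+F+C) = 3 + 2·[0.55 + 0.09 + 0.09] = 3 + 1.46 = 4.46.
Because errors are independent across components, Cov(Tᵢ,Tⱼ) = Cov(Xᵢ,Xⱼ); the off-diagonal part of the true-score variance is the same as above.
True-score variance = [0.73 + 0.75 + 0.82] + 1.46 = 2.3 + 1.46 = 3.76.
Reliability = 3.76 / 4.46 = 0.843.

0.843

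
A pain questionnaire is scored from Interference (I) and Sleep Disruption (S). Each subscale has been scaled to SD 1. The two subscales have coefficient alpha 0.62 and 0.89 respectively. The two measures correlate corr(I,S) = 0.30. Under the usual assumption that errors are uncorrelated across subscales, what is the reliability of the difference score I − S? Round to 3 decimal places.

0.650

Var(I−S) = 1 + 1 − 2·0.30 = 2 − 0.6 = 1.4.
With uncorrelated errors the cross-covariances are all true-score covariance, so they carry over unchanged; only the diagonal terms shrink to ρᵢσᵢ².
True-score variance = [0.62 + 0.89] − 0.6 = 1.51 − 0.6 = 0.91.
Reliability = 0.91 / 1.4 = 0.650.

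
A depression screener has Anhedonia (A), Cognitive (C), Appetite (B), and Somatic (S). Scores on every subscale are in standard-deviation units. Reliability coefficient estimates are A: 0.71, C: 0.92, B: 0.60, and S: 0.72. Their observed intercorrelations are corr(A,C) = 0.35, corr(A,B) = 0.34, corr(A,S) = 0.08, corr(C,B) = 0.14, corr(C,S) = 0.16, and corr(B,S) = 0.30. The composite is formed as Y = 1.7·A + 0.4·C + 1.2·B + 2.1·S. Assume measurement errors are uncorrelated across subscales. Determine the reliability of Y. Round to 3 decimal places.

0.799

Var(Y) = 1.7² + 0.4² + 1.2² + 2.1² + 2·[0.68·0.35 + 2.04·0.34 + 3.57·0.08 + 0.48·0.14 + 0.84·0.16 + 2.52·0.30] = 8.9 + 4.3496 = 13.2496.
Under uncorrelated errors the observed covariances equal the true-score covariances, so only the own-variance terms attenuate.
True-score variance = [1.7²·0.71 + 0.4²·0.92 + 1.2²·0.60 + 2.1²·0.72] + 4.3496 = 6.2383 + 4.3496 = 10.5879.
Reliability = 10.5879 / 13.2496 = 0.799.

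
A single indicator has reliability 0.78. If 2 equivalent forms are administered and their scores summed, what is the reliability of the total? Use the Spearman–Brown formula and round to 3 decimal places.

0.876

ρ_k = kρ / (1 + (k−1)ρ) = 2·0.78 / (1 + 1·0.78) = 1.560 / 1.780 = 0.876.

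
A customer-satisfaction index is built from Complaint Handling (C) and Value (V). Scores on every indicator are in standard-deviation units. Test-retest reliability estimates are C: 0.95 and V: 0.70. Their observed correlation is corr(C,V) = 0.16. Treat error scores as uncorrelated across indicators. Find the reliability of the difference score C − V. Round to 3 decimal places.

Var(C−V) = 1 + 1 − 2·0.16 = 2 − 0.32 = 1.68.
Because errors are independent across components, Cov(Tᵢ,Tⱼ) = Cov(Xᵢ,Xⱼ); the off-diagonal part of the true-score variance is the same as above.
True-score variance = [0.95 + 0.70] − 0.32 = 1.65 − 0.32 = 1.33.
Reliability = 1.33 / 1.68 = 0.792.

0.792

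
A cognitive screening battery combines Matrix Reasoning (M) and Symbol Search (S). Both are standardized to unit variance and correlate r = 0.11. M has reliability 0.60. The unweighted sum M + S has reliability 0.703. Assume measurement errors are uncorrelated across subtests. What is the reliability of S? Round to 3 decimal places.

0.741

Var(M+S) = 2 + 2·0.11 = 2.220.
True-score variance = ρ_M + ρ_S + 2·0.11, so 0.703 = (0.60 + ρ_S + 0.22) / 2.220.
ρ_S = 0.703·2.220 − 0.60 − 0.22 = 0.741.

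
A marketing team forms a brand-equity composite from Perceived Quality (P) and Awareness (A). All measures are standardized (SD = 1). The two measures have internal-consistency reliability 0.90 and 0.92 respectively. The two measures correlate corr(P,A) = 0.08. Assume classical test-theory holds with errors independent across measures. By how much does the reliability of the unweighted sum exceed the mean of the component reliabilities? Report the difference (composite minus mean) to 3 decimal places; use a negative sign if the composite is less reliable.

Var(sum) = 2 + 0.16 = 2.16; true-score variance = 1.82 + 0.16 = 1.98; composite reliability = 0.9167.
Mean component reliability = 0.9100.
Difference = 0.9167 − 0.9100 = 0.007.

0.007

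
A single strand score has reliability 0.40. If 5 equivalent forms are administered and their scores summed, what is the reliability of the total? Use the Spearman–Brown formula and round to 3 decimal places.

0.769

ρ_k = kρ / (1 + (k−1)ρ) = 5·0.40 / (1 + 4·0.40) = 2.000 / 2.600 = 0.769.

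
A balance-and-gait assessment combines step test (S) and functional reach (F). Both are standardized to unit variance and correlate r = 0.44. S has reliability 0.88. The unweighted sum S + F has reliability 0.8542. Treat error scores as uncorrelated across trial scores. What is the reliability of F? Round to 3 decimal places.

Var(S+F) = 2 + 2·0.44 = 2.880.
True-score variance = ρ_S + ρ_F + 2·0.44, so 0.8542 = (0.88 + ρ_F + 0.88) / 2.880.
ρ_F = 0.8542·2.880 − 0.88 − 0.88 = 0.700.

0.700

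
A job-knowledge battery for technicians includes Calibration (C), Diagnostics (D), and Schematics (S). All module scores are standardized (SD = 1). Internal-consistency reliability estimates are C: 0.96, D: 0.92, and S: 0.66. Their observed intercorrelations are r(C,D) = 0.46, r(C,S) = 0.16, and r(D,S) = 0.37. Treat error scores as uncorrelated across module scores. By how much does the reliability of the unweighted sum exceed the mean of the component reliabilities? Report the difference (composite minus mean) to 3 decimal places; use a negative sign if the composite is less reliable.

Var(sum) = 3 + 1.98 = 4.98; true-score variance = 2.54 + 1.98 = 4.52; composite reliability = 0.9076.
Mean component reliability = 0.8467.
Difference = 0.9076 − 0.8467 = 0.061.

0.061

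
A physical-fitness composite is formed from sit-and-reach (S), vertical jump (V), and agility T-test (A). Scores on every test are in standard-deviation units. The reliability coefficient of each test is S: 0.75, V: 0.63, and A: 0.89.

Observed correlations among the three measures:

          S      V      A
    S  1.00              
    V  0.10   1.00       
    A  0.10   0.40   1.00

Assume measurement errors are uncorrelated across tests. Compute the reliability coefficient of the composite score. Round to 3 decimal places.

Var(S+V+A) = 3 + 2·[0.10 + 0.10 + 0.40] = 3 + 1.2 = 4.2.
Because errors are independent across components, Cov(Tᵢ,Tⱼ) = Cov(Xᵢ,Xⱼ); the off-diagonal part of the true-score variance is the same as above.
True-score variance = [0.75 + 0.63 + 0.89] + 1.2 = 2.27 + 1.2 = 3.47.
Reliability = 3.47 / 4.2 = 0.826.

0.826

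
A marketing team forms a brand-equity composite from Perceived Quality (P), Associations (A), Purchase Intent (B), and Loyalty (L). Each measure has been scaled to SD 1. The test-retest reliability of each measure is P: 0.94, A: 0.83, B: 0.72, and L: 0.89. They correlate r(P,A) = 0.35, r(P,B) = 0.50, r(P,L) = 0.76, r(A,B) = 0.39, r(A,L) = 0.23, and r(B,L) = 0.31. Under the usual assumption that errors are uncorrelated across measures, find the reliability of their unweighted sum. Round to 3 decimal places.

Var(P+A+B+L) = 4 + 2·[0.35 + 0.50 + 0.76 + 0.39 + 0.23 + 0.31] = 4 + 5.08 = 9.08.
Under uncorrelated errors the observed covariances equal the true-score covariances, so only the own-variance terms attenuate.
True-score variance = [0.94 + 0.83 + 0.72 + 0.89] + 5.08 = 3.38 + 5.08 = 8.46.
Reliability = 8.46 / 9.08 = 0.932.

0.932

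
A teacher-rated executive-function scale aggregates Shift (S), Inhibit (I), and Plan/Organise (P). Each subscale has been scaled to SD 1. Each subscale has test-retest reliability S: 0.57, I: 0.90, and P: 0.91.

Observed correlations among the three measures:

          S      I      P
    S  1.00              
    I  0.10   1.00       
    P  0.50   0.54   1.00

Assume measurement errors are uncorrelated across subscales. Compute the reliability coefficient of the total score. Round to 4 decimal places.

0.8826

Var(S+I+P) = 3 + 2·[0.10 + 0.50 + 0.54] = 3 + 2.28 = 5.28.
Because errors are independent across components, Cov(Tᵢ,Tⱼ) = Cov(Xᵢ,Xⱼ); the off-diagonal part of the true-score variance is the same as above.
True-score variance = [0.57 + 0.90 + 0.91] + 2.28 = 2.38 + 2.28 = 4.66.
Reliability = 4.66 / 5.28 = 0.8826.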